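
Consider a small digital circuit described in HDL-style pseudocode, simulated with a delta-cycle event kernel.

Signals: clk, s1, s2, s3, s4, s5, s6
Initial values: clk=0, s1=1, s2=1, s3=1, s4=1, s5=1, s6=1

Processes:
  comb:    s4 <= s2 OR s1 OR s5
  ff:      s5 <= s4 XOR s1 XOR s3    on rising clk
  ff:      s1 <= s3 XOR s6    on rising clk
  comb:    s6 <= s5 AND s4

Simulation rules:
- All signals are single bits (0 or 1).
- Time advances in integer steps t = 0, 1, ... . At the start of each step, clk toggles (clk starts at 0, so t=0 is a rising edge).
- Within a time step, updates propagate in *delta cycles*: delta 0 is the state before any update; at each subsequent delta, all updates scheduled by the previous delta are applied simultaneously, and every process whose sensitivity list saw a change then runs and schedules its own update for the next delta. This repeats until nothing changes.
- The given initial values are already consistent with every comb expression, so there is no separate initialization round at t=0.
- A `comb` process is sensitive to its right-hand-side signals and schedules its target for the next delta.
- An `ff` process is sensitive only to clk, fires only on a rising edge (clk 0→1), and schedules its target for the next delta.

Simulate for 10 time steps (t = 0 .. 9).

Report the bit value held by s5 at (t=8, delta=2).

t0.Δ0 s6=1 s5=1 s3=1 s2=1 s4=1 clk=0 s1=1
t0.Δ1 s6=1 s5=1 s3=1 s2=1 s4=1 clk=1 s1=1
t0.Δ2 s6=1 s5=1 s3=1 s2=1 s4=1 clk=1 s1=0
t1.Δ0 s6=1 s5=1 s3=1 s2=1 s4=1 clk=1 s1=0
t1.Δ1 s6=1 s5=1 s3=1 s2=1 s4=1 clk=0 s1=0
t2.Δ0 s6=1 s5=1 s3=1 s2=1 s4=1 clk=0 s1=0
t2.Δ1 s6=1 s5=1 s3=1 s2=1 s4=1 clk=1 s1=0
t2.Δ2 s6=1 s5=0 s3=1 s2=1 s4=1 clk=1 s1=0
t2.Δ3 s6=0 s5=0 s3=1 s2=1 s4=1 clk=1 s1=0
t3.Δ0 s6=0 s5=0 s3=1 s2=1 s4=1 clk=1 s1=0
t3.Δ1 s6=0 s5=0 s3=1 s2=1 s4=1 clk=0 s1=0
t4.Δ0 s6=0 s5=0 s3=1 s2=1 s4=1 clk=0 s1=0
t4.Δ1 s6=0 s5=0 s3=1 s2=1 s4=1 clk=1 s1=0
t4.Δ2 s6=0 s5=0 s3=1 s2=1 s4=1 clk=1 s1=1
t5.Δ0 s6=0 s5=0 s3=1 s2=1 s4=1 clk=1 s1=1
t5.Δ1 s6=0 s5=0 s3=1 s2=1 s4=1 clk=0 s1=1
t6.Δ0 s6=0 s5=0 s3=1 s2=1 s4=1 clk=0 s1=1
t6.Δ1 s6=0 s5=0 s3=1 s2=1 s4=1 clk=1 s1=1
t6.Δ2 s6=0 s5=1 s3=1 s2=1 s4=1 clk=1 s1=1
t6.Δ3 s6=1 s5=1 s3=1 s2=1 s4=1 clk=1 s1=1
t7.Δ0 s6=1 s5=1 s3=1 s2=1 s4=1 clk=1 s1=1
t7.Δ1 s6=1 s5=1 s3=1 s2=1 s4=1 clk=0 s1=1
t8.Δ0 s6=1 s5=1 s3=1 s2=1 s4=1 clk=0 s1=1
t8.Δ1 s6=1 s5=1 s3=1 s2=1 s4=1 clk=1 s1=1
t8.Δ2 s6=1 s5=1 s3=1 s2=1 s4=1 clk=1 s1=0
t9.Δ0 s6=1 s5=1 s3=1 s2=1 s4=1 clk=1 s1=0
t9.Δ1 s6=1 s5=1 s3=1 s2=1 s4=1 clk=0 s1=0

1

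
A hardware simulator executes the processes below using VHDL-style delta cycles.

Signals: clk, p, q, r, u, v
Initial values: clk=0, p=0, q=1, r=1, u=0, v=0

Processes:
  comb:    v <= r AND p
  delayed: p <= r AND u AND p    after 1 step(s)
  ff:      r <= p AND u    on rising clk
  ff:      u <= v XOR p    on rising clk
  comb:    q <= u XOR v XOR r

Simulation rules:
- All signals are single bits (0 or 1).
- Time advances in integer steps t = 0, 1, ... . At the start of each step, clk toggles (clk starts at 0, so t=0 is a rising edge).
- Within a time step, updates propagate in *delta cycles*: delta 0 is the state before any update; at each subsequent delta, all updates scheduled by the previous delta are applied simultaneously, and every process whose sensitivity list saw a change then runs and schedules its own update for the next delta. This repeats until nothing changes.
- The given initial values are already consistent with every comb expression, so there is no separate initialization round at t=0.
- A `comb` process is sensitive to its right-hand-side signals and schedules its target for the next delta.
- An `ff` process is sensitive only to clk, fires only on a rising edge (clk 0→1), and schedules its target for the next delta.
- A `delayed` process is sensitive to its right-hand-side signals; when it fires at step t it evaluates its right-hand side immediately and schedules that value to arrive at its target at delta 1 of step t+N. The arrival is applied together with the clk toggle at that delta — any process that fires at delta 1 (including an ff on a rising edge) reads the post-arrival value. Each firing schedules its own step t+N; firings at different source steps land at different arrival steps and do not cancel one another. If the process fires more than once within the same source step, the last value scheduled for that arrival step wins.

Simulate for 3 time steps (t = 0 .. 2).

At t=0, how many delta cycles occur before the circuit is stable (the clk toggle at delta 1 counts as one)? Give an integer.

t=0 Δ0: q=1 p=0 u=0 r=1 v=0 clk=0
  Δ1: clk:0→1
  Δ2: r:1→0
  Δ3: q:1→0
  (3Δ to stable)
t=1 Δ0: q=0 p=0 u=0 r=0 v=0 clk=1
  Δ1: clk:1→0
  (1Δ to stable)
t=2 Δ0: q=0 p=0 u=0 r=0 v=0 clk=0
  Δ1: clk:0→1
  (1Δ to stable)

3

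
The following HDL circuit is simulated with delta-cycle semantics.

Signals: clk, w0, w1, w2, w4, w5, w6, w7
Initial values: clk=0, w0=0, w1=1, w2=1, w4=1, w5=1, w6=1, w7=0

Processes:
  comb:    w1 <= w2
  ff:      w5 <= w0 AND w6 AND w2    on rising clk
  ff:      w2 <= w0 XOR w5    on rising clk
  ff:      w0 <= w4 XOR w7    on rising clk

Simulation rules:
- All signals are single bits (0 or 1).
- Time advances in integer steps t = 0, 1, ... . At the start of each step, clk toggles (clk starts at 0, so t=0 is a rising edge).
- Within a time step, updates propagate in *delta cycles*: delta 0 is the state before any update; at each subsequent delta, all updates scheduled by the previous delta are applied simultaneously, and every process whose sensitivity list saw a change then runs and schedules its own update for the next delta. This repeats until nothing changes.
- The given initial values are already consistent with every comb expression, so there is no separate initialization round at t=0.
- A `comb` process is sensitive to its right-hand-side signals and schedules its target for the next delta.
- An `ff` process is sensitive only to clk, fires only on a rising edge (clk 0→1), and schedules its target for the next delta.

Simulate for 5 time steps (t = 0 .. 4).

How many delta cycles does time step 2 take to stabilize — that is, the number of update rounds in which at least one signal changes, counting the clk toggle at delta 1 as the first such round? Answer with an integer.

2

[bits: w1,w7,w4,w6,clk,w5,w2,w0]
t=0: Δ0=10110110 Δ1=10111110 Δ2=10111011 | 2Δ
t=1: Δ0=10111011 Δ1=10110011 | 1Δ
t=2: Δ0=10110011 Δ1=10111011 Δ2=10111111 | 2Δ
t=3: Δ0=10111111 Δ1=10110111 | 1Δ
t=4: Δ0=10110111 Δ1=10111111 Δ2=10111101 Δ3=00111101 | 3Δ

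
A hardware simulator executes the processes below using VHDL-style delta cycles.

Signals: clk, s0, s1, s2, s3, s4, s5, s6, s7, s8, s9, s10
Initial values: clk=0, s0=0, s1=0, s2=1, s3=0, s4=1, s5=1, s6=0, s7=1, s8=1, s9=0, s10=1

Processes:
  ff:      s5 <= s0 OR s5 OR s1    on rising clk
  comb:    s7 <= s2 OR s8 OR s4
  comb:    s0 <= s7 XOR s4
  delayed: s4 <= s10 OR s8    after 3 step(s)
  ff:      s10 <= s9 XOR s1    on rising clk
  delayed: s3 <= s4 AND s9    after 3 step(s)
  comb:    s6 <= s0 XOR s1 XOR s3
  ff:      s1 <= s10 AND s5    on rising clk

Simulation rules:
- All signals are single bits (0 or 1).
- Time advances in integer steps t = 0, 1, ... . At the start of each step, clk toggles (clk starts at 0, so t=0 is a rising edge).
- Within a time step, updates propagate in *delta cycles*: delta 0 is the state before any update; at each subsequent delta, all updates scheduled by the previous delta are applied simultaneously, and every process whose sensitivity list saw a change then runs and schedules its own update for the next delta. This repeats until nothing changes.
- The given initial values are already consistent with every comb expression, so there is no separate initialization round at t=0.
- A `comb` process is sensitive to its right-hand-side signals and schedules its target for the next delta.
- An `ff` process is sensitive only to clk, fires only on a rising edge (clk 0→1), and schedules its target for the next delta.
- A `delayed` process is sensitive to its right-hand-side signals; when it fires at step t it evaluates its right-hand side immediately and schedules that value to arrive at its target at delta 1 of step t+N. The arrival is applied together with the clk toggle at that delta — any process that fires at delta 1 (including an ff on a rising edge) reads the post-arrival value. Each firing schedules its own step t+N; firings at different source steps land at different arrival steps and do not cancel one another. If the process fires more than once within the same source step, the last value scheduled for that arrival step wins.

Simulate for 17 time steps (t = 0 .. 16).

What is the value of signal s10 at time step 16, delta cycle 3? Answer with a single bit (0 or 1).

0

[bits: s9,s7,s3,s10,s2,clk,s8,s6,s0,s4,s5,s1]
t=0: Δ0=010110100110 Δ1=010111100110 Δ2=010011100111 Δ3=010011110111 | 3Δ
t=1: Δ0=010011110111 Δ1=010010110111 | 1Δ
t=2: Δ0=010010110111 Δ1=010011110111 Δ2=010111110110 Δ3=010111100110 | 3Δ
t=3: Δ0=010111100110 Δ1=010110100110 | 1Δ
t=4: Δ0=010110100110 Δ1=010111100110 Δ2=010011100111 Δ3=010011110111 | 3Δ
t=5: Δ0=010011110111 Δ1=010010110111 | 1Δ
t=6: Δ0=010010110111 Δ1=010011110111 Δ2=010111110110 Δ3=010111100110 | 3Δ
t=7: Δ0=010111100110 Δ1=010110100110 | 1Δ
t=8: Δ0=010110100110 Δ1=010111100110 Δ2=010011100111 Δ3=010011110111 | 3Δ
t=9: Δ0=010011110111 Δ1=010010110111 | 1Δ
t=10: Δ0=010010110111 Δ1=010011110111 Δ2=010111110110 Δ3=010111100110 | 3Δ
t=11: Δ0=010111100110 Δ1=010110100110 | 1Δ
t=12: Δ0=010110100110 Δ1=010111100110 Δ2=010011100111 Δ3=010011110111 | 3Δ
t=13: Δ0=010011110111 Δ1=010010110111 | 1Δ
t=14: Δ0=010010110111 Δ1=010011110111 Δ2=010111110110 Δ3=010111100110 | 3Δ
t=15: Δ0=010111100110 Δ1=010110100110 | 1Δ
t=16: Δ0=010110100110 Δ1=010111100110 Δ2=010011100111 Δ3=010011110111 | 3Δ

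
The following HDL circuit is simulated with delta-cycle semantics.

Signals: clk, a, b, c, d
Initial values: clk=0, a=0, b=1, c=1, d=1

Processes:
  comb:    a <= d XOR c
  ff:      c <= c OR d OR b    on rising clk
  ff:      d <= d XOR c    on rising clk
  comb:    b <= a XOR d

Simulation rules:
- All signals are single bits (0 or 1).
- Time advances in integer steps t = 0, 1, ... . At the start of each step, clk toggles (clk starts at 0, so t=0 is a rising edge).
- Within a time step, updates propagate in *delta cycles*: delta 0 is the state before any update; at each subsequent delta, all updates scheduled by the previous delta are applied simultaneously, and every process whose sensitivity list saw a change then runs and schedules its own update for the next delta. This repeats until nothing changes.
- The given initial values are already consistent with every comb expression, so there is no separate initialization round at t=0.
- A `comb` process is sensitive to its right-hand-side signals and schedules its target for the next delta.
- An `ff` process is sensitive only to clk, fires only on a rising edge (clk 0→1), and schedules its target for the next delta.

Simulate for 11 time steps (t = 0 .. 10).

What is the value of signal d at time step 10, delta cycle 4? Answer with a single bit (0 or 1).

[bits: clk,d,b,c,a]
t=0: Δ0=01110 Δ1=11110 Δ2=10110 Δ3=10011 Δ4=10111 | 4Δ
t=1: Δ0=10111 Δ1=00111 | 1Δ
t=2: Δ0=00111 Δ1=10111 Δ2=11111 Δ3=11010 Δ4=11110 | 4Δ
t=3: Δ0=11110 Δ1=01110 | 1Δ
t=4: Δ0=01110 Δ1=11110 Δ2=10110 Δ3=10011 Δ4=10111 | 4Δ
t=5: Δ0=10111 Δ1=00111 | 1Δ
t=6: Δ0=00111 Δ1=10111 Δ2=11111 Δ3=11010 Δ4=11110 | 4Δ
t=7: Δ0=11110 Δ1=01110 | 1Δ
t=8: Δ0=01110 Δ1=11110 Δ2=10110 Δ3=10011 Δ4=10111 | 4Δ
t=9: Δ0=10111 Δ1=00111 | 1Δ
t=10: Δ0=00111 Δ1=10111 Δ2=11111 Δ3=11010 Δ4=11110 | 4Δ

1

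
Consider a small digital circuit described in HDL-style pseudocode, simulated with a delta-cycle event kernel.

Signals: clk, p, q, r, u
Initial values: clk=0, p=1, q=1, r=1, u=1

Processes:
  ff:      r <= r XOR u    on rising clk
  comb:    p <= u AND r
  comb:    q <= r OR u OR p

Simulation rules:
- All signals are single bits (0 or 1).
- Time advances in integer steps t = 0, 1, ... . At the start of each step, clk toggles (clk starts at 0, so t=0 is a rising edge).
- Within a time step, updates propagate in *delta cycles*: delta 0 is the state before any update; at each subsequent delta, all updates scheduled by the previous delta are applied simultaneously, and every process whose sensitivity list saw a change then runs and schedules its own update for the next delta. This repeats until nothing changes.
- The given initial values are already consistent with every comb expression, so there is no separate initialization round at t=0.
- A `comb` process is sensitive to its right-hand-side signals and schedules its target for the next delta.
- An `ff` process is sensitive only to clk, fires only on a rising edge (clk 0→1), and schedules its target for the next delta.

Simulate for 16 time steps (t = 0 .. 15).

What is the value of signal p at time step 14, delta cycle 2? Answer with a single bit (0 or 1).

t=0 Δ0: q=1 u=1 p=1 r=1 clk=0
  Δ1: clk:0→1
  Δ2: r:1→0
  Δ3: p:1→0
  (3Δ to stable)
t=1 Δ0: q=1 u=1 p=0 r=0 clk=1
  Δ1: clk:1→0
  (1Δ to stable)
t=2 Δ0: q=1 u=1 p=0 r=0 clk=0
  Δ1: clk:0→1
  Δ2: r:0→1
  Δ3: p:0→1
  (3Δ to stable)
t=3 Δ0: q=1 u=1 p=1 r=1 clk=1
  Δ1: clk:1→0
  (1Δ to stable)
t=4 Δ0: q=1 u=1 p=1 r=1 clk=0
  Δ1: clk:0→1
  Δ2: r:1→0
  Δ3: p:1→0
  (3Δ to stable)
t=5 Δ0: q=1 u=1 p=0 r=0 clk=1
  Δ1: clk:1→0
  (1Δ to stable)
t=6 Δ0: q=1 u=1 p=0 r=0 clk=0
  Δ1: clk:0→1
  Δ2: r:0→1
  Δ3: p:0→1
  (3Δ to stable)
t=7 Δ0: q=1 u=1 p=1 r=1 clk=1
  Δ1: clk:1→0
  (1Δ to stable)
t=8 Δ0: q=1 u=1 p=1 r=1 clk=0
  Δ1: clk:0→1
  Δ2: r:1→0
  Δ3: p:1→0
  (3Δ to stable)
t=9 Δ0: q=1 u=1 p=0 r=0 clk=1
  Δ1: clk:1→0
  (1Δ to stable)
t=10 Δ0: q=1 u=1 p=0 r=0 clk=0
  Δ1: clk:0→1
  Δ2: r:0→1
  Δ3: p:0→1
  (3Δ to stable)
t=11 Δ0: q=1 u=1 p=1 r=1 clk=1
  Δ1: clk:1→0
  (1Δ to stable)
t=12 Δ0: q=1 u=1 p=1 r=1 clk=0
  Δ1: clk:0→1
  Δ2: r:1→0
  Δ3: p:1→0
  (3Δ to stable)
t=13 Δ0: q=1 u=1 p=0 r=0 clk=1
  Δ1: clk:1→0
  (1Δ to stable)
t=14 Δ0: q=1 u=1 p=0 r=0 clk=0
  Δ1: clk:0→1
  Δ2: r:0→1
  Δ3: p:0→1
  (3Δ to stable)
t=15 Δ0: q=1 u=1 p=1 r=1 clk=1
  Δ1: clk:1→0
  (1Δ to stable)

0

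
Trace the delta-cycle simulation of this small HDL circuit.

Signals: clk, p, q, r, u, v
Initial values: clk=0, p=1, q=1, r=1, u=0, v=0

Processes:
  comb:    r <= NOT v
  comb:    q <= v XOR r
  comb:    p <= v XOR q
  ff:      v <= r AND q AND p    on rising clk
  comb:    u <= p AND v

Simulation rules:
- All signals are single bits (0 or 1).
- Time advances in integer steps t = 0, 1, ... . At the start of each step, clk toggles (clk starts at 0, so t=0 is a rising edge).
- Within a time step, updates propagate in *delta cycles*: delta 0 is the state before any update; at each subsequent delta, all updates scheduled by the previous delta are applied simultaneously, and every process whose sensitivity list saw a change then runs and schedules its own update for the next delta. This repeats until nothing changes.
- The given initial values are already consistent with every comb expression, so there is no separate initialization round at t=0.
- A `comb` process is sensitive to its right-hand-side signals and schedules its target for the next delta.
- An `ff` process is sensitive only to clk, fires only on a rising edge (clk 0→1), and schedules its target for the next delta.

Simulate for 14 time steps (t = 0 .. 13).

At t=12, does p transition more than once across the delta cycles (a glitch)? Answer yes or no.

t=0 Δ0: p=1 clk=0 r=1 v=0 u=0 q=1
  Δ1: clk:0→1
  Δ2: v:0→1
  Δ3: p:1→0, r:1→0, u:0→1, q:1→0
  Δ4: p:0→1, u:1→0, q:0→1
  Δ5: p:1→0, u:0→1
  Δ6: u:1→0
  (6Δ to stable)
t=1 Δ0: p=0 clk=1 r=0 v=1 u=0 q=1
  Δ1: clk:1→0
  (1Δ to stable)
t=2 Δ0: p=0 clk=0 r=0 v=1 u=0 q=1
  Δ1: clk:0→1
  Δ2: v:1→0
  Δ3: p:0→1, r:0→1, q:1→0
  Δ4: p:1→0, q:0→1
  Δ5: p:0→1
  (5Δ to stable)
t=3 Δ0: p=1 clk=1 r=1 v=0 u=0 q=1
  Δ1: clk:1→0
  (1Δ to stable)
t=4 Δ0: p=1 clk=0 r=1 v=0 u=0 q=1
  Δ1: clk:0→1
  Δ2: v:0→1
  Δ3: p:1→0, r:1→0, u:0→1, q:1→0
  Δ4: p:0→1, u:1→0, q:0→1
  Δ5: p:1→0, u:0→1
  Δ6: u:1→0
  (6Δ to stable)
t=5 Δ0: p=0 clk=1 r=0 v=1 u=0 q=1
  Δ1: clk:1→0
  (1Δ to stable)
t=6 Δ0: p=0 clk=0 r=0 v=1 u=0 q=1
  Δ1: clk:0→1
  Δ2: v:1→0
  Δ3: p:0→1, r:0→1, q:1→0
  Δ4: p:1→0, q:0→1
  Δ5: p:0→1
  (5Δ to stable)
t=7 Δ0: p=1 clk=1 r=1 v=0 u=0 q=1
  Δ1: clk:1→0
  (1Δ to stable)
t=8 Δ0: p=1 clk=0 r=1 v=0 u=0 q=1
  Δ1: clk:0→1
  Δ2: v:0→1
  Δ3: p:1→0, r:1→0, u:0→1, q:1→0
  Δ4: p:0→1, u:1→0, q:0→1
  Δ5: p:1→0, u:0→1
  Δ6: u:1→0
  (6Δ to stable)
t=9 Δ0: p=0 clk=1 r=0 v=1 u=0 q=1
  Δ1: clk:1→0
  (1Δ to stable)
t=10 Δ0: p=0 clk=0 r=0 v=1 u=0 q=1
  Δ1: clk:0→1
  Δ2: v:1→0
  Δ3: p:0→1, r:0→1, q:1→0
  Δ4: p:1→0, q:0→1
  Δ5: p:0→1
  (5Δ to stable)
t=11 Δ0: p=1 clk=1 r=1 v=0 u=0 q=1
  Δ1: clk:1→0
  (1Δ to stable)
t=12 Δ0: p=1 clk=0 r=1 v=0 u=0 q=1
  Δ1: clk:0→1
  Δ2: v:0→1
  Δ3: p:1→0, r:1→0, u:0→1, q:1→0
  Δ4: p:0→1, u:1→0, q:0→1
  Δ5: p:1→0, u:0→1
  Δ6: u:1→0
  (6Δ to stable)
t=13 Δ0: p=0 clk=1 r=0 v=1 u=0 q=1
  Δ1: clk:1→0
  (1Δ to stable)

yes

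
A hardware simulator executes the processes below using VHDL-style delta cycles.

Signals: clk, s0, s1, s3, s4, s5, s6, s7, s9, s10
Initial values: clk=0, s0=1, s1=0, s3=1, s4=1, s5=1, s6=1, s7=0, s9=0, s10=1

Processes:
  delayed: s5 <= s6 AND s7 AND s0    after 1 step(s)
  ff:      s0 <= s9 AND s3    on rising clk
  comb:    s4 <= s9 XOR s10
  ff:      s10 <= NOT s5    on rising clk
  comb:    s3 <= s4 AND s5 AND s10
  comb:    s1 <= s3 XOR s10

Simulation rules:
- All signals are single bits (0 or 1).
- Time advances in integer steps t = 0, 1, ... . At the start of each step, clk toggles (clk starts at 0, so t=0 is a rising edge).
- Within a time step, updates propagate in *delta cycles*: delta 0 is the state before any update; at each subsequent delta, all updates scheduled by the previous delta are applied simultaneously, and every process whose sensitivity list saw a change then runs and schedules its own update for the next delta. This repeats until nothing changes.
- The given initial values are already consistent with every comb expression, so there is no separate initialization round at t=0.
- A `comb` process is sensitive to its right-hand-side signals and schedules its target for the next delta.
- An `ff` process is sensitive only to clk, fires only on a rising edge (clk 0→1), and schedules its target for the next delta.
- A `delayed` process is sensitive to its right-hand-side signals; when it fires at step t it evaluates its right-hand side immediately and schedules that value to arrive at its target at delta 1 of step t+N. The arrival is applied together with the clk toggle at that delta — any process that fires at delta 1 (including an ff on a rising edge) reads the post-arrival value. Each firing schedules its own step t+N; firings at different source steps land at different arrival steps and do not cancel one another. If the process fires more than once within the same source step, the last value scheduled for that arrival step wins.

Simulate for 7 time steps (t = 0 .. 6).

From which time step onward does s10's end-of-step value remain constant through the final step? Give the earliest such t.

[bits: s6,s3,s1,clk,s7,s4,s0,s10,s9,s5]
t=0: Δ0=1100011101 Δ1=1101011101 Δ2=1101010001 Δ3=1011000001 Δ4=1001000001 | 4Δ
t=1: Δ0=1001000001 Δ1=1000000000 | 1Δ
t=2: Δ0=1000000000 Δ1=1001000000 Δ2=1001000100 Δ3=1011010100 | 3Δ
t=3: Δ0=1011010100 Δ1=1010010100 | 1Δ
t=4: Δ0=1010010100 Δ1=1011010100 | 1Δ
t=5: Δ0=1011010100 Δ1=1010010100 | 1Δ
t=6: Δ0=1010010100 Δ1=1011010100 | 1Δ

2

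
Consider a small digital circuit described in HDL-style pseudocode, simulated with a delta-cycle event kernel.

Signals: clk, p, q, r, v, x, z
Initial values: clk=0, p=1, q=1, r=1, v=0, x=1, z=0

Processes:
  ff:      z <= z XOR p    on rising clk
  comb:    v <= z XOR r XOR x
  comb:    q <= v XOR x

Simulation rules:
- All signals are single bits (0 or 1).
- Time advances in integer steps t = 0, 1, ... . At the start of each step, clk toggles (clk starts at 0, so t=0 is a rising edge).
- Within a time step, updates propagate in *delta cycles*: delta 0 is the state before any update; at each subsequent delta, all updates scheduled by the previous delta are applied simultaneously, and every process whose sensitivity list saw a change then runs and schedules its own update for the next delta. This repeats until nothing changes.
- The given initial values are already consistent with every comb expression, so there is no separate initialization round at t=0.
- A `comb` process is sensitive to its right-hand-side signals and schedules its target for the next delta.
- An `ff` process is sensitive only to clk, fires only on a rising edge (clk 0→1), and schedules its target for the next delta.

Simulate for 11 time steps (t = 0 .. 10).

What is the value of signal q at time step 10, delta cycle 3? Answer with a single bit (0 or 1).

[bits: clk,v,p,x,r,q,z]
t=0: Δ0=0011110 Δ1=1011110 Δ2=1011111 Δ3=1111111 Δ4=1111101 | 4Δ
t=1: Δ0=1111101 Δ1=0111101 | 1Δ
t=2: Δ0=0111101 Δ1=1111101 Δ2=1111100 Δ3=1011100 Δ4=1011110 | 4Δ
t=3: Δ0=1011110 Δ1=0011110 | 1Δ
t=4: Δ0=0011110 Δ1=1011110 Δ2=1011111 Δ3=1111111 Δ4=1111101 | 4Δ
t=5: Δ0=1111101 Δ1=0111101 | 1Δ
t=6: Δ0=0111101 Δ1=1111101 Δ2=1111100 Δ3=1011100 Δ4=1011110 | 4Δ
t=7: Δ0=1011110 Δ1=0011110 | 1Δ
t=8: Δ0=0011110 Δ1=1011110 Δ2=1011111 Δ3=1111111 Δ4=1111101 | 4Δ
t=9: Δ0=1111101 Δ1=0111101 | 1Δ
t=10: Δ0=0111101 Δ1=1111101 Δ2=1111100 Δ3=1011100 Δ4=1011110 | 4Δ

0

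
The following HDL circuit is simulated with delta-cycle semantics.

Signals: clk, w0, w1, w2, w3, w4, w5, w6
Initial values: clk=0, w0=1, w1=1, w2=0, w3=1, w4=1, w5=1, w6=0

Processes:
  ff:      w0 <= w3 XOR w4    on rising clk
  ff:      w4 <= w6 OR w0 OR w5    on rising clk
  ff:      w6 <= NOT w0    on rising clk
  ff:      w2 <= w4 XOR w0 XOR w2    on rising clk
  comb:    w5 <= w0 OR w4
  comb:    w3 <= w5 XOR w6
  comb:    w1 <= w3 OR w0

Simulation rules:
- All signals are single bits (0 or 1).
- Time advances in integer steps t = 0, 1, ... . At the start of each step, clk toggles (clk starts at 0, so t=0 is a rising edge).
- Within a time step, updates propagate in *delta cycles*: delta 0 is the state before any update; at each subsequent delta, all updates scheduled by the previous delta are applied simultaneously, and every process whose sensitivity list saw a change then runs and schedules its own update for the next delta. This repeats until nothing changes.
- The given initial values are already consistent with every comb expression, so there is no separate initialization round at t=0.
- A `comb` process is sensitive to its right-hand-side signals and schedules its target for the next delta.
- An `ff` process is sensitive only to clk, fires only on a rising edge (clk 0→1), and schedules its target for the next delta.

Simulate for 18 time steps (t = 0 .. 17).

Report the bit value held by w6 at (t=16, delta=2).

[bits: w6,w1,w2,w5,w3,w4,clk,w0]
t=0: Δ0=01011101 Δ1=01011111 Δ2=01011110 | 2Δ
t=1: Δ0=01011110 Δ1=01011100 | 1Δ
t=2: Δ0=01011100 Δ1=01011110 Δ2=11111110 Δ3=11110110 Δ4=10110110 | 4Δ
t=3: Δ0=10110110 Δ1=10110100 | 1Δ
t=4: Δ0=10110100 Δ1=10110110 Δ2=10010111 Δ3=11010111 | 3Δ
t=5: Δ0=11010111 Δ1=11010101 | 1Δ
t=6: Δ0=11010101 Δ1=11010111 Δ2=01010111 Δ3=01011111 | 3Δ
t=7: Δ0=01011111 Δ1=01011101 | 1Δ
t=8: Δ0=01011101 Δ1=01011111 Δ2=01011110 | 2Δ
t=9: Δ0=01011110 Δ1=01011100 | 1Δ
t=10: Δ0=01011100 Δ1=01011110 Δ2=11111110 Δ3=11110110 Δ4=10110110 | 4Δ
t=11: Δ0=10110110 Δ1=10110100 | 1Δ
t=12: Δ0=10110100 Δ1=10110110 Δ2=10010111 Δ3=11010111 | 3Δ
t=13: Δ0=11010111 Δ1=11010101 | 1Δ
t=14: Δ0=11010101 Δ1=11010111 Δ2=01010111 Δ3=01011111 | 3Δ
t=15: Δ0=01011111 Δ1=01011101 | 1Δ
t=16: Δ0=01011101 Δ1=01011111 Δ2=01011110 | 2Δ
t=17: Δ0=01011110 Δ1=01011100 | 1Δ

0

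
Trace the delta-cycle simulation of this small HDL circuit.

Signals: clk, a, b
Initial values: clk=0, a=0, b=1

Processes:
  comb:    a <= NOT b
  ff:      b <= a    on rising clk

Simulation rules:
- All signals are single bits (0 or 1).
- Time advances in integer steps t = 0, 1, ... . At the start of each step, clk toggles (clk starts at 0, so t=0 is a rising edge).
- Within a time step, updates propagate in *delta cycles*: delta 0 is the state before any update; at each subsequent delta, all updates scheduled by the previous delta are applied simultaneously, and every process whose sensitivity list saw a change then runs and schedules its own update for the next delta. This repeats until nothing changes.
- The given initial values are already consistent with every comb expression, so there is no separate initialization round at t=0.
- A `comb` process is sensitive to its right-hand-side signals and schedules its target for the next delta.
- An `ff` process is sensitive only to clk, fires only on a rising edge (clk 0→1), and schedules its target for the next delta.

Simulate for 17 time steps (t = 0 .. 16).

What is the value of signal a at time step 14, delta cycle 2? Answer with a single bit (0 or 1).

1

t=0 Δ0: a=0 b=1 clk=0
  Δ1: clk:0→1
  Δ2: b:1→0
  Δ3: a:0→1
  (3Δ to stable)
t=1 Δ0: a=1 b=0 clk=1
  Δ1: clk:1→0
  (1Δ to stable)
t=2 Δ0: a=1 b=0 clk=0
  Δ1: clk:0→1
  Δ2: b:0→1
  Δ3: a:1→0
  (3Δ to stable)
t=3 Δ0: a=0 b=1 clk=1
  Δ1: clk:1→0
  (1Δ to stable)
t=4 Δ0: a=0 b=1 clk=0
  Δ1: clk:0→1
  Δ2: b:1→0
  Δ3: a:0→1
  (3Δ to stable)
t=5 Δ0: a=1 b=0 clk=1
  Δ1: clk:1→0
  (1Δ to stable)
t=6 Δ0: a=1 b=0 clk=0
  Δ1: clk:0→1
  Δ2: b:0→1
  Δ3: a:1→0
  (3Δ to stable)
t=7 Δ0: a=0 b=1 clk=1
  Δ1: clk:1→0
  (1Δ to stable)
t=8 Δ0: a=0 b=1 clk=0
  Δ1: clk:0→1
  Δ2: b:1→0
  Δ3: a:0→1
  (3Δ to stable)
t=9 Δ0: a=1 b=0 clk=1
  Δ1: clk:1→0
  (1Δ to stable)
t=10 Δ0: a=1 b=0 clk=0
  Δ1: clk:0→1
  Δ2: b:0→1
  Δ3: a:1→0
  (3Δ to stable)
t=11 Δ0: a=0 b=1 clk=1
  Δ1: clk:1→0
  (1Δ to stable)
t=12 Δ0: a=0 b=1 clk=0
  Δ1: clk:0→1
  Δ2: b:1→0
  Δ3: a:0→1
  (3Δ to stable)
t=13 Δ0: a=1 b=0 clk=1
  Δ1: clk:1→0
  (1Δ to stable)
t=14 Δ0: a=1 b=0 clk=0
  Δ1: clk:0→1
  Δ2: b:0→1
  Δ3: a:1→0
  (3Δ to stable)
t=15 Δ0: a=0 b=1 clk=1
  Δ1: clk:1→0
  (1Δ to stable)
t=16 Δ0: a=0 b=1 clk=0
  Δ1: clk:0→1
  Δ2: b:1→0
  Δ3: a:0→1
  (3Δ to stable)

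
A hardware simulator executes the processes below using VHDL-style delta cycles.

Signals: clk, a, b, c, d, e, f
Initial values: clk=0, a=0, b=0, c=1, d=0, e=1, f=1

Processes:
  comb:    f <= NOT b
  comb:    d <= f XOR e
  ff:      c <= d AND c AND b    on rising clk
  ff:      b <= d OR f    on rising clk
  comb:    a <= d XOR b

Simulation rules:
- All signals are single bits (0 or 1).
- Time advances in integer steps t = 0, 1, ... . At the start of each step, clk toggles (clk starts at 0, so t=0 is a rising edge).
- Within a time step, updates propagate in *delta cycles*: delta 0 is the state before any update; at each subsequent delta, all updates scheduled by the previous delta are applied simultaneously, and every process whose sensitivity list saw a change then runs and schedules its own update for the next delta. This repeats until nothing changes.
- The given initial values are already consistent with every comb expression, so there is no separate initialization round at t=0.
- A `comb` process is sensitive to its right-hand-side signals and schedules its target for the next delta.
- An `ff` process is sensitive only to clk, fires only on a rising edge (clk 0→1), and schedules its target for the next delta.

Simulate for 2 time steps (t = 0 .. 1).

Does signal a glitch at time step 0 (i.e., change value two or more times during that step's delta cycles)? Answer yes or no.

t0.Δ0 d=0 a=0 clk=0 b=0 f=1 c=1 e=1
t0.Δ1 d=0 a=0 clk=1 b=0 f=1 c=1 e=1
t0.Δ2 d=0 a=0 clk=1 b=1 f=1 c=0 e=1
t0.Δ3 d=0 a=1 clk=1 b=1 f=0 c=0 e=1
t0.Δ4 d=1 a=1 clk=1 b=1 f=0 c=0 e=1
t0.Δ5 d=1 a=0 clk=1 b=1 f=0 c=0 e=1
t1.Δ0 d=1 a=0 clk=1 b=1 f=0 c=0 e=1
t1.Δ1 d=1 a=0 clk=0 b=1 f=0 c=0 e=1

yes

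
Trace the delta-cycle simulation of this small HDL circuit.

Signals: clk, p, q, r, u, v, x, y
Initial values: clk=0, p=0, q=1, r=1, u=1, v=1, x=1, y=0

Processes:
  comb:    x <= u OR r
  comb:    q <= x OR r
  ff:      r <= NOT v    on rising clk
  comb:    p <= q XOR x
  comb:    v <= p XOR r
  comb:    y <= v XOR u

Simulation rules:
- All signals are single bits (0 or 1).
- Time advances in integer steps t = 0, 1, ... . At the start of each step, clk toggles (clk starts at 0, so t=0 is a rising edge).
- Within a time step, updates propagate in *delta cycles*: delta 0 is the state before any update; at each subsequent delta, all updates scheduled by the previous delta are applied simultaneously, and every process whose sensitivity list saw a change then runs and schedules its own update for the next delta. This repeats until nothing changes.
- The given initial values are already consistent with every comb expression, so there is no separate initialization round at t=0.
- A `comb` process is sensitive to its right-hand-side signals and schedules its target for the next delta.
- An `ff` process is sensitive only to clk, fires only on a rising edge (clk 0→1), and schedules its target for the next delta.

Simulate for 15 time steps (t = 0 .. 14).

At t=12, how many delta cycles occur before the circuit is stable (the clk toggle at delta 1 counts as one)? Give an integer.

4

t0.Δ0 x=1 u=1 q=1 v=1 r=1 y=0 p=0 clk=0
t0.Δ1 x=1 u=1 q=1 v=1 r=1 y=0 p=0 clk=1
t0.Δ2 x=1 u=1 q=1 v=1 r=0 y=0 p=0 clk=1
t0.Δ3 x=1 u=1 q=1 v=0 r=0 y=0 p=0 clk=1
t0.Δ4 x=1 u=1 q=1 v=0 r=0 y=1 p=0 clk=1
t1.Δ0 x=1 u=1 q=1 v=0 r=0 y=1 p=0 clk=1
t1.Δ1 x=1 u=1 q=1 v=0 r=0 y=1 p=0 clk=0
t2.Δ0 x=1 u=1 q=1 v=0 r=0 y=1 p=0 clk=0
t2.Δ1 x=1 u=1 q=1 v=0 r=0 y=1 p=0 clk=1
t2.Δ2 x=1 u=1 q=1 v=0 r=1 y=1 p=0 clk=1
t2.Δ3 x=1 u=1 q=1 v=1 r=1 y=1 p=0 clk=1
t2.Δ4 x=1 u=1 q=1 v=1 r=1 y=0 p=0 clk=1
t3.Δ0 x=1 u=1 q=1 v=1 r=1 y=0 p=0 clk=1
t3.Δ1 x=1 u=1 q=1 v=1 r=1 y=0 p=0 clk=0
t4.Δ0 x=1 u=1 q=1 v=1 r=1 y=0 p=0 clk=0
t4.Δ1 x=1 u=1 q=1 v=1 r=1 y=0 p=0 clk=1
t4.Δ2 x=1 u=1 q=1 v=1 r=0 y=0 p=0 clk=1
t4.Δ3 x=1 u=1 q=1 v=0 r=0 y=0 p=0 clk=1
t4.Δ4 x=1 u=1 q=1 v=0 r=0 y=1 p=0 clk=1
t5.Δ0 x=1 u=1 q=1 v=0 r=0 y=1 p=0 clk=1
t5.Δ1 x=1 u=1 q=1 v=0 r=0 y=1 p=0 clk=0
t6.Δ0 x=1 u=1 q=1 v=0 r=0 y=1 p=0 clk=0
t6.Δ1 x=1 u=1 q=1 v=0 r=0 y=1 p=0 clk=1
t6.Δ2 x=1 u=1 q=1 v=0 r=1 y=1 p=0 clk=1
t6.Δ3 x=1 u=1 q=1 v=1 r=1 y=1 p=0 clk=1
t6.Δ4 x=1 u=1 q=1 v=1 r=1 y=0 p=0 clk=1
t7.Δ0 x=1 u=1 q=1 v=1 r=1 y=0 p=0 clk=1
t7.Δ1 x=1 u=1 q=1 v=1 r=1 y=0 p=0 clk=0
t8.Δ0 x=1 u=1 q=1 v=1 r=1 y=0 p=0 clk=0
t8.Δ1 x=1 u=1 q=1 v=1 r=1 y=0 p=0 clk=1
t8.Δ2 x=1 u=1 q=1 v=1 r=0 y=0 p=0 clk=1
t8.Δ3 x=1 u=1 q=1 v=0 r=0 y=0 p=0 clk=1
t8.Δ4 x=1 u=1 q=1 v=0 r=0 y=1 p=0 clk=1
t9.Δ0 x=1 u=1 q=1 v=0 r=0 y=1 p=0 clk=1
t9.Δ1 x=1 u=1 q=1 v=0 r=0 y=1 p=0 clk=0
t10.Δ0 x=1 u=1 q=1 v=0 r=0 y=1 p=0 clk=0
t10.Δ1 x=1 u=1 q=1 v=0 r=0 y=1 p=0 clk=1
t10.Δ2 x=1 u=1 q=1 v=0 r=1 y=1 p=0 clk=1
t10.Δ3 x=1 u=1 q=1 v=1 r=1 y=1 p=0 clk=1
t10.Δ4 x=1 u=1 q=1 v=1 r=1 y=0 p=0 clk=1
t11.Δ0 x=1 u=1 q=1 v=1 r=1 y=0 p=0 clk=1
t11.Δ1 x=1 u=1 q=1 v=1 r=1 y=0 p=0 clk=0
t12.Δ0 x=1 u=1 q=1 v=1 r=1 y=0 p=0 clk=0
t12.Δ1 x=1 u=1 q=1 v=1 r=1 y=0 p=0 clk=1
t12.Δ2 x=1 u=1 q=1 v=1 r=0 y=0 p=0 clk=1
t12.Δ3 x=1 u=1 q=1 v=0 r=0 y=0 p=0 clk=1
t12.Δ4 x=1 u=1 q=1 v=0 r=0 y=1 p=0 clk=1
t13.Δ0 x=1 u=1 q=1 v=0 r=0 y=1 p=0 clk=1
t13.Δ1 x=1 u=1 q=1 v=0 r=0 y=1 p=0 clk=0
t14.Δ0 x=1 u=1 q=1 v=0 r=0 y=1 p=0 clk=0
t14.Δ1 x=1 u=1 q=1 v=0 r=0 y=1 p=0 clk=1
t14.Δ2 x=1 u=1 q=1 v=0 r=1 y=1 p=0 clk=1
t14.Δ3 x=1 u=1 q=1 v=1 r=1 y=1 p=0 clk=1
t14.Δ4 x=1 u=1 q=1 v=1 r=1 y=0 p=0 clk=1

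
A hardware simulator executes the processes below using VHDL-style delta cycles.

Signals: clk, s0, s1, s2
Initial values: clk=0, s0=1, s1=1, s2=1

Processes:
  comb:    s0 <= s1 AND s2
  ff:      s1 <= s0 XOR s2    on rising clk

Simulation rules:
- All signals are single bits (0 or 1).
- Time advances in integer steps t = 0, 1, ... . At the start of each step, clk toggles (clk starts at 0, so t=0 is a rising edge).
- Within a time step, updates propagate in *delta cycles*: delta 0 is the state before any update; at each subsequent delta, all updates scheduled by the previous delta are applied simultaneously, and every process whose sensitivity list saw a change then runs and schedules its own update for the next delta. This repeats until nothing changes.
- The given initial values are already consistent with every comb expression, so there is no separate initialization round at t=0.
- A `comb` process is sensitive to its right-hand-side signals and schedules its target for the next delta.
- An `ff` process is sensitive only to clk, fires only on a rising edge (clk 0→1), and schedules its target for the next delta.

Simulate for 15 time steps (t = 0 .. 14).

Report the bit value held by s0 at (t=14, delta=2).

0

t=0 Δ0: s2=1 s0=1 s1=1 clk=0
  Δ1: clk:0→1
  Δ2: s1:1→0
  Δ3: s0:1→0
  (3Δ to stable)
t=1 Δ0: s2=1 s0=0 s1=0 clk=1
  Δ1: clk:1→0
  (1Δ to stable)
t=2 Δ0: s2=1 s0=0 s1=0 clk=0
  Δ1: clk:0→1
  Δ2: s1:0→1
  Δ3: s0:0→1
  (3Δ to stable)
t=3 Δ0: s2=1 s0=1 s1=1 clk=1
  Δ1: clk:1→0
  (1Δ to stable)
t=4 Δ0: s2=1 s0=1 s1=1 clk=0
  Δ1: clk:0→1
  Δ2: s1:1→0
  Δ3: s0:1→0
  (3Δ to stable)
t=5 Δ0: s2=1 s0=0 s1=0 clk=1
  Δ1: clk:1→0
  (1Δ to stable)
t=6 Δ0: s2=1 s0=0 s1=0 clk=0
  Δ1: clk:0→1
  Δ2: s1:0→1
  Δ3: s0:0→1
  (3Δ to stable)
t=7 Δ0: s2=1 s0=1 s1=1 clk=1
  Δ1: clk:1→0
  (1Δ to stable)
t=8 Δ0: s2=1 s0=1 s1=1 clk=0
  Δ1: clk:0→1
  Δ2: s1:1→0
  Δ3: s0:1→0
  (3Δ to stable)
t=9 Δ0: s2=1 s0=0 s1=0 clk=1
  Δ1: clk:1→0
  (1Δ to stable)
t=10 Δ0: s2=1 s0=0 s1=0 clk=0
  Δ1: clk:0→1
  Δ2: s1:0→1
  Δ3: s0:0→1
  (3Δ to stable)
t=11 Δ0: s2=1 s0=1 s1=1 clk=1
  Δ1: clk:1→0
  (1Δ to stable)
t=12 Δ0: s2=1 s0=1 s1=1 clk=0
  Δ1: clk:0→1
  Δ2: s1:1→0
  Δ3: s0:1→0
  (3Δ to stable)
t=13 Δ0: s2=1 s0=0 s1=0 clk=1
  Δ1: clk:1→0
  (1Δ to stable)
t=14 Δ0: s2=1 s0=0 s1=0 clk=0
  Δ1: clk:0→1
  Δ2: s1:0→1
  Δ3: s0:0→1
  (3Δ to stable)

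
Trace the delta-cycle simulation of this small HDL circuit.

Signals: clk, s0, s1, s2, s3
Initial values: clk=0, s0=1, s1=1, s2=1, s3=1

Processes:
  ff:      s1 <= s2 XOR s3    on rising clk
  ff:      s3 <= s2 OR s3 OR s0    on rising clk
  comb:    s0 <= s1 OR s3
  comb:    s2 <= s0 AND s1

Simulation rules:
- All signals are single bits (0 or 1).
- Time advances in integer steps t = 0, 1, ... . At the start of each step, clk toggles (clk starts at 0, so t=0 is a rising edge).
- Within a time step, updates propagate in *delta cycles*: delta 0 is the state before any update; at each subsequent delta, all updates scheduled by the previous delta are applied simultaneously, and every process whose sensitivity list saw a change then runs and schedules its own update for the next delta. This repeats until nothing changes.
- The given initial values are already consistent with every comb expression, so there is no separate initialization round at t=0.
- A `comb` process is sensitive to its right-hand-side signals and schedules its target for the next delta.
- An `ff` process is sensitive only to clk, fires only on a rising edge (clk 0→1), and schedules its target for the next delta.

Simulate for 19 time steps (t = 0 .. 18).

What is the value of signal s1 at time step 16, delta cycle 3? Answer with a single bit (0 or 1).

[bits: s1,s3,clk,s2,s0]
t=0: Δ0=11011 Δ1=11111 Δ2=01111 Δ3=01101 | 3Δ
t=1: Δ0=01101 Δ1=01001 | 1Δ
t=2: Δ0=01001 Δ1=01101 Δ2=11101 Δ3=11111 | 3Δ
t=3: Δ0=11111 Δ1=11011 | 1Δ
t=4: Δ0=11011 Δ1=11111 Δ2=01111 Δ3=01101 | 3Δ
t=5: Δ0=01101 Δ1=01001 | 1Δ
t=6: Δ0=01001 Δ1=01101 Δ2=11101 Δ3=11111 | 3Δ
t=7: Δ0=11111 Δ1=11011 | 1Δ
t=8: Δ0=11011 Δ1=11111 Δ2=01111 Δ3=01101 | 3Δ
t=9: Δ0=01101 Δ1=01001 | 1Δ
t=10: Δ0=01001 Δ1=01101 Δ2=11101 Δ3=11111 | 3Δ
t=11: Δ0=11111 Δ1=11011 | 1Δ
t=12: Δ0=11011 Δ1=11111 Δ2=01111 Δ3=01101 | 3Δ
t=13: Δ0=01101 Δ1=01001 | 1Δ
t=14: Δ0=01001 Δ1=01101 Δ2=11101 Δ3=11111 | 3Δ
t=15: Δ0=11111 Δ1=11011 | 1Δ
t=16: Δ0=11011 Δ1=11111 Δ2=01111 Δ3=01101 | 3Δ
t=17: Δ0=01101 Δ1=01001 | 1Δ
t=18: Δ0=01001 Δ1=01101 Δ2=11101 Δ3=11111 | 3Δ

0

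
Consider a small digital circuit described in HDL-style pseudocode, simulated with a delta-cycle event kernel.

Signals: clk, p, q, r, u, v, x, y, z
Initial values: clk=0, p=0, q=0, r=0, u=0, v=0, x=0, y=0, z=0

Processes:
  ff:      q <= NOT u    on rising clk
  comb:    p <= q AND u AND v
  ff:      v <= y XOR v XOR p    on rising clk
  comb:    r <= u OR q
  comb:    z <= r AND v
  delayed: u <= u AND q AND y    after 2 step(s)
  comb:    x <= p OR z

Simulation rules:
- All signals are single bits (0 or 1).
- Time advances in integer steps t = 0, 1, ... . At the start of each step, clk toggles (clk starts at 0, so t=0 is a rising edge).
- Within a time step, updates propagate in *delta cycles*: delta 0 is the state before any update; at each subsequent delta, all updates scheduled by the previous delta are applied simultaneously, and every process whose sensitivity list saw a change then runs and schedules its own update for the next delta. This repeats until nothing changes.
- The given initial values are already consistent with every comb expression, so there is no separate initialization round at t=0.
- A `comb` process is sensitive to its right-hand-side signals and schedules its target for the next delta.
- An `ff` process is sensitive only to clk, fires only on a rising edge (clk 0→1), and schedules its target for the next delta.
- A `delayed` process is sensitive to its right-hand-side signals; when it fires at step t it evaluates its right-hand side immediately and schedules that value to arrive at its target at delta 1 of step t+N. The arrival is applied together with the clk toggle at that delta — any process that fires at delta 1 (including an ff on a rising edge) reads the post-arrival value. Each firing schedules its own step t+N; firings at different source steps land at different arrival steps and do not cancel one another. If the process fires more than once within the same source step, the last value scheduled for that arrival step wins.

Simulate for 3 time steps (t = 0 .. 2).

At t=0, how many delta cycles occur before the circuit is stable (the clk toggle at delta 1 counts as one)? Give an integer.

3

[bits: z,q,u,v,p,clk,x,r,y]
t=0: Δ0=000000000 Δ1=000001000 Δ2=010001000 Δ3=010001010 | 3Δ
t=1: Δ0=010001010 Δ1=010000010 | 1Δ
t=2: Δ0=010000010 Δ1=010001010 | 1Δ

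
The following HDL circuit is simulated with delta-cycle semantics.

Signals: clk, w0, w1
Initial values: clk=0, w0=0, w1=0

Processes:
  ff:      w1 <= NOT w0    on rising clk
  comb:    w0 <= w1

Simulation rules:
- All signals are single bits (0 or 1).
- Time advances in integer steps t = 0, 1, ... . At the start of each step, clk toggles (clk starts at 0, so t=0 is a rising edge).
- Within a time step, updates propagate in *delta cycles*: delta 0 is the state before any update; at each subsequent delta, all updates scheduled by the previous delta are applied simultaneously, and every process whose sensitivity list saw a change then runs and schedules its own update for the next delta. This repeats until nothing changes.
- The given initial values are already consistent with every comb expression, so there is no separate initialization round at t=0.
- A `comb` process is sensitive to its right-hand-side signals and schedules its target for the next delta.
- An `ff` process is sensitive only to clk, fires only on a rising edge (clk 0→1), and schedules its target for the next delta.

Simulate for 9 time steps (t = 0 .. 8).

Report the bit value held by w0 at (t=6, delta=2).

1

[bits: w1,clk,w0]
t=0: Δ0=000 Δ1=010 Δ2=110 Δ3=111 | 3Δ
t=1: Δ0=111 Δ1=101 | 1Δ
t=2: Δ0=101 Δ1=111 Δ2=011 Δ3=010 | 3Δ
t=3: Δ0=010 Δ1=000 | 1Δ
t=4: Δ0=000 Δ1=010 Δ2=110 Δ3=111 | 3Δ
t=5: Δ0=111 Δ1=101 | 1Δ
t=6: Δ0=101 Δ1=111 Δ2=011 Δ3=010 | 3Δ
t=7: Δ0=010 Δ1=000 | 1Δ
t=8: Δ0=000 Δ1=010 Δ2=110 Δ3=111 | 3Δ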